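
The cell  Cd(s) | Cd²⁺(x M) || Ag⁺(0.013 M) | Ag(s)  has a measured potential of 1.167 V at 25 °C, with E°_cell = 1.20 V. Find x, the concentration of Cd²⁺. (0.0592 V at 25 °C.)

From the Nernst equation, log Q = n(E° − E)/0.0592 = 2(1.20 − 1.167)/0.0592 = 1.115, so Q = 13.0.
With Q = [Cd²⁺]/[Ag⁺]^2 and the known concentrations, [Cd²⁺] in the numerator gives [Cd²⁺] = 0.0022 M.

0.0022 M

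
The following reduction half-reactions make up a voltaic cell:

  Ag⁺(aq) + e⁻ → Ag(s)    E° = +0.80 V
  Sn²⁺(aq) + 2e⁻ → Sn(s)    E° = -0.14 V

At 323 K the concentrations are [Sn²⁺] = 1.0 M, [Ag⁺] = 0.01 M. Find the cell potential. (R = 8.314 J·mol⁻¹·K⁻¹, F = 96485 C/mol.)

The Ag⁺/Ag couple has the higher reduction potential and acts as the cathode, so E°_cell = +0.80 − (-0.14) = 0.94 V.
Balancing electrons gives n = 2; the reaction quotient is Q = [Sn²⁺]/[Ag⁺]^2 = 1 × 10^4.
E = E° − (RT/nF) ln Q = 0.94 − (8.314×323)/(2×96485) × (9.210) = 0.940 − 0.128 = 0.812 V.

0.812 V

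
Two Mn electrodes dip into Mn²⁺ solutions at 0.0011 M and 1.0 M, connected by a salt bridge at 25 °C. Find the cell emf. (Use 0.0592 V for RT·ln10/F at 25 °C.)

Both half-cells are Mn²⁺/Mn, so E°_cell = 0. The concentrated side is the cathode; the cell reaction moves Mn²⁺ from high to low concentration with n = 2.
Q = [Mn²⁺]_dilute/[Mn²⁺]_conc = 0.0011/1.0 = 0.00110.
E = 0 − (0.0592/2) log Q = −(0.0592/2)(-2.959) = 0.0876 V.

0.088 V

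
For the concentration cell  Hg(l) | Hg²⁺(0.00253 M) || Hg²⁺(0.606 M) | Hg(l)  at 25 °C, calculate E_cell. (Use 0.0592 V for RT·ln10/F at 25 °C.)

Both half-cells are Hg²⁺/Hg, so E°_cell = 0. The concentrated side is the cathode; the cell reaction moves Hg²⁺ from high to low concentration with n = 2.
Q = [Hg²⁺]_dilute/[Hg²⁺]_conc = 0.00253/0.606 = 0.00417.
E = 0 − (0.0592/2) log Q = −(0.0592/2)(-2.379) = 0.0704 V.

0.070 V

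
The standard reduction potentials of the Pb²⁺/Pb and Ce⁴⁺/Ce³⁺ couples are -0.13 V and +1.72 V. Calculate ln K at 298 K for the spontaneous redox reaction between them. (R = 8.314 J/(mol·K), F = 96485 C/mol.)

ln K = 144.1

E°_cell = +1.72 − (-0.13) = 1.85 V, with n = 2 electrons transferred.
At equilibrium E = 0, so the Nernst equation gives ln K = nFE°/RT = (2)(96485)(1.85)/((8.314)(298)) = 144.09.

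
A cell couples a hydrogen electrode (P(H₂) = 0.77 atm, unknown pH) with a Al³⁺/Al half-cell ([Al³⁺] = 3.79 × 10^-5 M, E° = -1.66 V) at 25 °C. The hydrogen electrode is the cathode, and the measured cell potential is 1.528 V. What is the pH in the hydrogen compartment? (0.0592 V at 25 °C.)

E°_cell = 1.66 V and n = 6.
log Q = n(E° − E)/0.0592 = 6×(1.66 − 1.528)/0.0592 = 13.378.
With Q = [Al³⁺]^2·P(H₂)^3 / [H⁺]^6, solving for [H⁺] gives log[H⁺] = -3.760, so pH = 3.76.

pH = 3.76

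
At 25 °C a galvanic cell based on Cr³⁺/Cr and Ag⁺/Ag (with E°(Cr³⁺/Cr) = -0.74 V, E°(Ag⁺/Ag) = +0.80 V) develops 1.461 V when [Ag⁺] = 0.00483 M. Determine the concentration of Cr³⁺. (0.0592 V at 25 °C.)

0.0011 M

From the Nernst equation, log Q = n(E° − E)/0.0592 = 3(1.54 − 1.461)/0.0592 = 4.003, so Q = 1.01 × 10^4.
With Q = [Cr³⁺]/[Ag⁺]^3 and the known concentrations, [Cr³⁺] in the numerator gives [Cr³⁺] = 0.0011 M.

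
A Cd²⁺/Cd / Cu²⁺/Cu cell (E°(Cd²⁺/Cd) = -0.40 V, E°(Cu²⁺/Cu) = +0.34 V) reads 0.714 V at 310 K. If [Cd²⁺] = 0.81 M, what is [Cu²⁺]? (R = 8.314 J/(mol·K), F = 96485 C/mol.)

From the Nernst equation, ln Q = nF(E° − E)/RT = 2×96485×(0.74 − 0.714)/(8.314×310) = 1.947, so Q = 7.01.
With Q = [Cd²⁺]/[Cu²⁺] and the known concentrations, [Cu²⁺] in the denominator gives [Cu²⁺] = 0.12 M.

0.12 M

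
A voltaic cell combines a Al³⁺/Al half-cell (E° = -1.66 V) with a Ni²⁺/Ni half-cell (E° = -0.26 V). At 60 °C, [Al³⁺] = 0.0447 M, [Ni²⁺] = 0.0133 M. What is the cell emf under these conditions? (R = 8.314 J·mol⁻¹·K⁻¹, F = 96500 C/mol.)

1.37 V

The Ni²⁺/Ni couple has the higher reduction potential and acts as the cathode, so E°_cell = -0.26 − (-1.66) = 1.40 V.
Balancing electrons gives n = 6; the reaction quotient is Q = [Al³⁺]^2/[Ni²⁺]^3 = 849.
E = E° − (RT/nF) ln Q = 1.40 − (8.314×333)/(6×96500) × (6.744) = 1.400 − 0.032 = 1.368 V.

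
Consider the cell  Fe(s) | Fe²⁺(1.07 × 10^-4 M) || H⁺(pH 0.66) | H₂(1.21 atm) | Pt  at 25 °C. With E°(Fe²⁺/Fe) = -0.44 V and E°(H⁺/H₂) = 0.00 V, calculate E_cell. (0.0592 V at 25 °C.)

0.52 V

The hydrogen couple is the cathode, so E°_cell = 0.44 V; n = 2.
[H⁺] = 10^(−0.66) = 0.22 M, and Q = [Fe²⁺]·P(H₂) / [H⁺]^2 = 0.00271.
E = E° − (0.0592/2) log Q = 0.44 − (0.0592/2)(-2.568) = 0.516 V.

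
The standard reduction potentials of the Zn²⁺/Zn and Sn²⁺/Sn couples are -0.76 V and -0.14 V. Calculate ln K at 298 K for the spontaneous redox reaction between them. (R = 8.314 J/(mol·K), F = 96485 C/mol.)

E°_cell = -0.14 − (-0.76) = 0.62 V, with n = 2 electrons transferred.
At equilibrium E = 0, so the Nernst equation gives ln K = nFE°/RT = (2)(96485)(0.62)/((8.314)(298)) = 48.29.

ln K = 48.3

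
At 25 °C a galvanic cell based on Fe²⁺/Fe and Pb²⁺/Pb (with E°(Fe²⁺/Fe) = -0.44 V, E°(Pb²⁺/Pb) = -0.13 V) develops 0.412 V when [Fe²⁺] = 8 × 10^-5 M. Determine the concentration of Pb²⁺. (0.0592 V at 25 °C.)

From the Nernst equation, log Q = n(E° − E)/0.0592 = 2(0.31 − 0.412)/0.0592 = -3.446, so Q = 3.58 × 10^-4.
With Q = [Fe²⁺]/[Pb²⁺] and the known concentrations, [Pb²⁺] in the denominator gives [Pb²⁺] = 0.22 M.

0.22 M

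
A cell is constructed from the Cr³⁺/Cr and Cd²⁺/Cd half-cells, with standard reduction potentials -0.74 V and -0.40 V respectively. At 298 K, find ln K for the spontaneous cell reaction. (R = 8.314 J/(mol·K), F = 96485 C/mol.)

ln K = 79.4

E°_cell = -0.40 − (-0.74) = 0.34 V, with n = 6 electrons transferred.
At equilibrium E = 0, so the Nernst equation gives ln K = nFE°/RT = (6)(96485)(0.34)/((8.314)(298)) = 79.44.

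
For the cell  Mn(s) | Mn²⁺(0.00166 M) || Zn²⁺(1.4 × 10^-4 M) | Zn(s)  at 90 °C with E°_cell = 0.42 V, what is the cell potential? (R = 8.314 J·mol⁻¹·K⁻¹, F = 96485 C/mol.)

0.381 V

Balancing electrons gives n = 2; the reaction quotient is Q = [Mn²⁺]/[Zn²⁺] = 11.9.
E = E° − (RT/nF) ln Q = 0.42 − (8.314×363)/(2×96485) × (2.473) = 0.420 − 0.039 = 0.381 V.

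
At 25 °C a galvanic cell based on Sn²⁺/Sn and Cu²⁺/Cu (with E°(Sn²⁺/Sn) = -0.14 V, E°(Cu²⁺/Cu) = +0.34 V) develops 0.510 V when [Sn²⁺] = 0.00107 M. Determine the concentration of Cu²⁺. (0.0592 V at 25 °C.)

0.011 M

From the Nernst equation, log Q = n(E° − E)/0.0592 = 2(0.48 − 0.510)/0.0592 = -1.014, so Q = 0.0969.
With Q = [Sn²⁺]/[Cu²⁺] and the known concentrations, [Cu²⁺] in the denominator gives [Cu²⁺] = 0.011 M.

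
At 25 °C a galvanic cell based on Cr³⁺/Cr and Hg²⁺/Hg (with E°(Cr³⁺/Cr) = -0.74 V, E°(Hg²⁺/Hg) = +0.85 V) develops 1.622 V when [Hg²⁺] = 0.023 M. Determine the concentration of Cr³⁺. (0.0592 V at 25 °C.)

From the Nernst equation, log Q = n(E° − E)/0.0592 = 6(1.59 − 1.622)/0.0592 = -3.243, so Q = 5.71 × 10^-4.
With Q = [Cr³⁺]^2/[Hg²⁺]^3 and the known concentrations, [Cr³⁺]^2 in the numerator gives [Cr³⁺] = 8.3 × 10^-5 M.

8.3 × 10^-5 M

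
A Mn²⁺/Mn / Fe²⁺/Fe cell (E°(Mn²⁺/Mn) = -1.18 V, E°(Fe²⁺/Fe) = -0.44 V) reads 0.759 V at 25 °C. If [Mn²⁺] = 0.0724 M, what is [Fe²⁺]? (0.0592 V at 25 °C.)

0.32 M

From the Nernst equation, log Q = n(E° − E)/0.0592 = 2(0.74 − 0.759)/0.0592 = -0.642, so Q = 0.228.
With Q = [Mn²⁺]/[Fe²⁺] and the known concentrations, [Fe²⁺] in the denominator gives [Fe²⁺] = 0.32 M.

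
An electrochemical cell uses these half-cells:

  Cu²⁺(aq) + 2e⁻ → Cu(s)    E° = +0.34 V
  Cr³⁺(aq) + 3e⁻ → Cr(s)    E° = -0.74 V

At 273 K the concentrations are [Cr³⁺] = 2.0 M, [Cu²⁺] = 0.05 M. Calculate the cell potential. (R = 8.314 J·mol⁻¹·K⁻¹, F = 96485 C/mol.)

The Cu²⁺/Cu couple has the higher reduction potential and acts as the cathode, so E°_cell = +0.34 − (-0.74) = 1.08 V.
Balancing electrons gives n = 6; the reaction quotient is Q = [Cr³⁺]^2/[Cu²⁺]^3 = 3.2 × 10^4.
E = E° − (RT/nF) ln Q = 1.08 − (8.314×273)/(6×96485) × (10.373) = 1.080 − 0.041 = 1.039 V.

1.04 V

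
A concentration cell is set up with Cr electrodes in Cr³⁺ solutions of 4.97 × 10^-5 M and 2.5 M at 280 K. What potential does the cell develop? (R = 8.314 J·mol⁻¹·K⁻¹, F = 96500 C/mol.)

Both half-cells are Cr³⁺/Cr, so E°_cell = 0. The concentrated side is the cathode; the cell reaction moves Cr³⁺ from high to low concentration with n = 3.
Q = [Cr³⁺]_dilute/[Cr³⁺]_conc = 4.97 × 10^-5/2.5 = 1.99 × 10^-5.
E = 0 − (RT/nF) ln Q = −((8.314×280)/(3×96500))(-10.826) = 0.0871 V.

0.087 V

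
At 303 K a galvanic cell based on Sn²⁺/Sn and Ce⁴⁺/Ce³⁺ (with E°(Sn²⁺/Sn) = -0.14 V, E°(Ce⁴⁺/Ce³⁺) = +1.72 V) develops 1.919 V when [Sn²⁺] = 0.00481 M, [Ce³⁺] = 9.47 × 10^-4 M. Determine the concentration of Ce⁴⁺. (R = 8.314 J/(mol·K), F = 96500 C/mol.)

6.3 × 10^-4 M

From the Nernst equation, ln Q = nF(E° − E)/RT = 2×96500×(1.86 − 1.919)/(8.314×303) = -4.520, so Q = 0.0109.
With Q = [Sn²⁺]·[Ce³⁺]^2/[Ce⁴⁺]^2 and the known concentrations, [Ce⁴⁺]^2 in the denominator gives [Ce⁴⁺] = 6.3 × 10^-4 M.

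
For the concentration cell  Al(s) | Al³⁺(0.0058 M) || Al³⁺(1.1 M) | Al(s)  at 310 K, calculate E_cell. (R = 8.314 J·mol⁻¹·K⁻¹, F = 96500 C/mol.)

Both half-cells are Al³⁺/Al, so E°_cell = 0. The concentrated side is the cathode; the cell reaction moves Al³⁺ from high to low concentration with n = 3.
Q = [Al³⁺]_dilute/[Al³⁺]_conc = 0.0058/1.1 = 0.00527.
E = 0 − (RT/nF) ln Q = −((8.314×310)/(3×96500))(-5.245) = 0.0467 V.

0.047 V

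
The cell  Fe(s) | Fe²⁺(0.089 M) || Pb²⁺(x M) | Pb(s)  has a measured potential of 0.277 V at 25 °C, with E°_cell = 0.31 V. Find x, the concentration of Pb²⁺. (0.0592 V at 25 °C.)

From the Nernst equation, log Q = n(E° − E)/0.0592 = 2(0.31 − 0.277)/0.0592 = 1.115, so Q = 13.0.
With Q = [Fe²⁺]/[Pb²⁺] and the known concentrations, [Pb²⁺] in the denominator gives [Pb²⁺] = 0.0068 M.

0.0068 M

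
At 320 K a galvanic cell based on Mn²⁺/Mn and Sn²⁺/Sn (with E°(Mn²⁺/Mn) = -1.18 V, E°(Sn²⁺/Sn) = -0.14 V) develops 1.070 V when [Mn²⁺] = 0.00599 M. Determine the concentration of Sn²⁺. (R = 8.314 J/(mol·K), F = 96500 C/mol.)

From the Nernst equation, ln Q = nF(E° − E)/RT = 2×96500×(1.04 − 1.070)/(8.314×320) = -2.176, so Q = 0.113.
With Q = [Mn²⁺]/[Sn²⁺] and the known concentrations, [Sn²⁺] in the denominator gives [Sn²⁺] = 0.053 M.

0.053 M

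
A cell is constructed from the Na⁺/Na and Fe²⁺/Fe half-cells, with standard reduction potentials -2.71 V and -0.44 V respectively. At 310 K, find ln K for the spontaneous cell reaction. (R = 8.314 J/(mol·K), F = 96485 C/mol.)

E°_cell = -0.44 − (-2.71) = 2.27 V, with n = 2 electrons transferred.
At equilibrium E = 0, so the Nernst equation gives ln K = nFE°/RT = (2)(96485)(2.27)/((8.314)(310)) = 169.96.

ln K = 170.0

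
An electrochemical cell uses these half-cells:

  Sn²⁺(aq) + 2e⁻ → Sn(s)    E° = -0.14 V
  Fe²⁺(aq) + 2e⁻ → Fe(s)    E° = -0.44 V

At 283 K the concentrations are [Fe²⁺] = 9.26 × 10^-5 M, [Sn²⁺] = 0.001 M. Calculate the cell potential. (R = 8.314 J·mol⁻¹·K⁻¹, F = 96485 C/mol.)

The Sn²⁺/Sn couple has the higher reduction potential and acts as the cathode, so E°_cell = -0.14 − (-0.44) = 0.30 V.
Balancing electrons gives n = 2; the reaction quotient is Q = [Fe²⁺]/[Sn²⁺] = 0.0926.
E = E° − (RT/nF) ln Q = 0.30 − (8.314×283)/(2×96485) × (-2.379) = 0.300 + 0.029 = 0.329 V.

0.329 V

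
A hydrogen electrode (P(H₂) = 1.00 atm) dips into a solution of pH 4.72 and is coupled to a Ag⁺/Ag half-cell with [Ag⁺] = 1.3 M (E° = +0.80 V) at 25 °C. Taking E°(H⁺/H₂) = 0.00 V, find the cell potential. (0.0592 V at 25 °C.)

The Ag⁺/Ag couple is the cathode, so E°_cell = 0.80 V; n = 2.
[H⁺] = 10^(−4.72) = 1.9 × 10^-5 M, and Q = [H⁺]^2 / ([Ag⁺]^2·P(H₂)) = 2.15 × 10^-10.
E = E° − (0.0592/2) log Q = 0.80 − (0.0592/2)(-9.668) = 1.086 V.

1.09 V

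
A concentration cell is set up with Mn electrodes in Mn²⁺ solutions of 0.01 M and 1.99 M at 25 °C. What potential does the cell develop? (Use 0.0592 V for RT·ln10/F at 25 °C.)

Both half-cells are Mn²⁺/Mn, so E°_cell = 0. The concentrated side is the cathode; the cell reaction moves Mn²⁺ from high to low concentration with n = 2.
Q = [Mn²⁺]_dilute/[Mn²⁺]_conc = 0.01/1.99 = 0.00503.
E = 0 − (0.0592/2) log Q = −(0.0592/2)(-2.299) = 0.0681 V.

0.068 V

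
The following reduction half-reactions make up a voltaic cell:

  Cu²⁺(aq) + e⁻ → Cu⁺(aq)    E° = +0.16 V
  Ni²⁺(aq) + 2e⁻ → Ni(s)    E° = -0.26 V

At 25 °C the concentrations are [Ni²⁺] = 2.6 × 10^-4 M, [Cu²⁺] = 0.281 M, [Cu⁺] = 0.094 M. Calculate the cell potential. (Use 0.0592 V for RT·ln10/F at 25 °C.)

0.554 V

The Cu²⁺/Cu⁺ couple has the higher reduction potential and acts as the cathode, so E°_cell = +0.16 − (-0.26) = 0.42 V.
Balancing electrons gives n = 2; the reaction quotient is Q = [Ni²⁺]·[Cu⁺]^2/[Cu²⁺]^2 = 2.91 × 10^-5.
At 25 °C, E = E° − (0.0592/n) log Q = 0.42 − (0.0592/2)(-4.536) = 0.420 + 0.134 = 0.554 V.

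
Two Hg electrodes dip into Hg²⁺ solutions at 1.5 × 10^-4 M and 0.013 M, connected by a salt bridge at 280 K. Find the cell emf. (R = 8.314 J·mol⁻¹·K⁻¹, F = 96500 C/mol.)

0.054 V

Both half-cells are Hg²⁺/Hg, so E°_cell = 0. The concentrated side is the cathode; the cell reaction moves Hg²⁺ from high to low concentration with n = 2.
Q = [Hg²⁺]_dilute/[Hg²⁺]_conc = 1.5 × 10^-4/0.013 = 0.0115.
E = 0 − (RT/nF) ln Q = −((8.314×280)/(2×96500))(-4.462) = 0.0538 V.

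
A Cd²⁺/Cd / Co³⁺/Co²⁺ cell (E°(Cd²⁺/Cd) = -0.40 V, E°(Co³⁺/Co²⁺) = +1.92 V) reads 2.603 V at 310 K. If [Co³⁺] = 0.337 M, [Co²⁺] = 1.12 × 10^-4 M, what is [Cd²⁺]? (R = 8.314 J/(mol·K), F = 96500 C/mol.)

0.0057 M

From the Nernst equation, ln Q = nF(E° − E)/RT = 2×96500×(2.32 − 2.603)/(8.314×310) = -21.192, so Q = 6.26 × 10^-10.
With Q = [Cd²⁺]·[Co²⁺]^2/[Co³⁺]^2 and the known concentrations, [Cd²⁺] in the numerator gives [Cd²⁺] = 0.0057 M.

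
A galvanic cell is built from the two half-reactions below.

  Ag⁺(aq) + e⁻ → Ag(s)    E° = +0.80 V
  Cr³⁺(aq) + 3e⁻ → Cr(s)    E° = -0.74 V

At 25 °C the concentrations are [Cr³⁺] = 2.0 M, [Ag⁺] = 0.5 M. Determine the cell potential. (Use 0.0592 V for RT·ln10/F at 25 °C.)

1.52 V

The Ag⁺/Ag couple has the higher reduction potential and acts as the cathode, so E°_cell = +0.80 − (-0.74) = 1.54 V.
Balancing electrons gives n = 3; the reaction quotient is Q = [Cr³⁺]/[Ag⁺]^3 = 16.0.
At 25 °C, E = E° − (0.0592/n) log Q = 1.54 − (0.0592/3)(1.204) = 1.540 − 0.024 = 1.516 V.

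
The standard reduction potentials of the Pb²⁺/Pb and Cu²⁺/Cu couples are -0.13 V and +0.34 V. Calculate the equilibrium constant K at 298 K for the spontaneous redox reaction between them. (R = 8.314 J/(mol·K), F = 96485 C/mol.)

E°_cell = +0.34 − (-0.13) = 0.47 V, with n = 2 electrons transferred.
At equilibrium E = 0, so the Nernst equation gives ln K = nFE°/RT = (2)(96485)(0.47)/((8.314)(298)) = 36.61.
K = e^36.61 = 7.9 × 10^15.

7.9 × 10^15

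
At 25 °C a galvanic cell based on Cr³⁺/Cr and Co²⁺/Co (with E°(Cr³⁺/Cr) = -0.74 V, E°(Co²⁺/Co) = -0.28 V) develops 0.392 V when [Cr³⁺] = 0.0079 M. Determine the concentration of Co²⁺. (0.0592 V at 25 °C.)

From the Nernst equation, log Q = n(E° − E)/0.0592 = 6(0.46 − 0.392)/0.0592 = 6.892, so Q = 7.8 × 10^6.
With Q = [Cr³⁺]^2/[Co²⁺]^3 and the known concentrations, [Co²⁺]^3 in the denominator gives [Co²⁺] = 2 × 10^-4 M.

2 × 10^-4 M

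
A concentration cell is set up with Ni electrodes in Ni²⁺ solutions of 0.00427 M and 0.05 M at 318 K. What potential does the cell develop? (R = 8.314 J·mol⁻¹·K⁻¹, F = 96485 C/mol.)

Both half-cells are Ni²⁺/Ni, so E°_cell = 0. The concentrated side is the cathode; the cell reaction moves Ni²⁺ from high to low concentration with n = 2.
Q = [Ni²⁺]_dilute/[Ni²⁺]_conc = 0.00427/0.05 = 0.0854.
E = 0 − (RT/nF) ln Q = −((8.314×318)/(2×96485))(-2.460) = 0.0337 V.

0.034 V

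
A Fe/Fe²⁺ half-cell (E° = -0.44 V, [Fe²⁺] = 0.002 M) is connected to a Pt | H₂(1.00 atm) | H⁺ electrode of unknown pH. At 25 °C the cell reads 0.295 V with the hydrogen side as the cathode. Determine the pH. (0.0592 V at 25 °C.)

E°_cell = 0.44 V and n = 2.
log Q = n(E° − E)/0.0592 = 2×(0.44 − 0.295)/0.0592 = 4.899.
With Q = [Fe²⁺]·P(H₂) / [H⁺]^2, solving for [H⁺] gives log[H⁺] = -3.799, so pH = 3.80.

pH = 3.80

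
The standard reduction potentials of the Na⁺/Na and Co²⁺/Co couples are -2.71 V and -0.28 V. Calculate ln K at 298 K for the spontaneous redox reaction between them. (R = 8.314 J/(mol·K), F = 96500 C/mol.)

E°_cell = -0.28 − (-2.71) = 2.43 V, with n = 2 electrons transferred.
At equilibrium E = 0, so the Nernst equation gives ln K = nFE°/RT = (2)(96500)(2.43)/((8.314)(298)) = 189.29.

ln K = 189.3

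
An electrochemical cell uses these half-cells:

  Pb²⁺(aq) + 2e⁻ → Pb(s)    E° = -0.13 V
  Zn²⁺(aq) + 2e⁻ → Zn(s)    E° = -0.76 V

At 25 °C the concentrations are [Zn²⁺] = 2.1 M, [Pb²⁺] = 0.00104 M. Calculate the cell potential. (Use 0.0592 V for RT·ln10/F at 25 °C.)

The Pb²⁺/Pb couple has the higher reduction potential and acts as the cathode, so E°_cell = -0.13 − (-0.76) = 0.63 V.
Balancing electrons gives n = 2; the reaction quotient is Q = [Zn²⁺]/[Pb²⁺] = 2020.
At 25 °C, E = E° − (0.0592/n) log Q = 0.63 − (0.0592/2)(3.305) = 0.630 − 0.098 = 0.532 V.

0.532 V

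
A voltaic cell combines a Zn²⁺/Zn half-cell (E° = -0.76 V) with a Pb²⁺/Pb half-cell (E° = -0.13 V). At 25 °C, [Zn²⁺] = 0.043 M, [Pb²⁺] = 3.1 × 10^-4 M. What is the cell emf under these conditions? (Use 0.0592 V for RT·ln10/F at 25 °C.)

0.567 V

The Pb²⁺/Pb couple has the higher reduction potential and acts as the cathode, so E°_cell = -0.13 − (-0.76) = 0.63 V.
Balancing electrons gives n = 2; the reaction quotient is Q = [Zn²⁺]/[Pb²⁺] = 139.
At 25 °C, E = E° − (0.0592/n) log Q = 0.63 − (0.0592/2)(2.142) = 0.630 − 0.063 = 0.567 V.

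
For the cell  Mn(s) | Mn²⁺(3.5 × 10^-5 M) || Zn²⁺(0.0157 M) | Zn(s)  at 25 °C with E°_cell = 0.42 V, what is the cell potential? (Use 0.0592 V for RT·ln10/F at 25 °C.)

0.498 V

Balancing electrons gives n = 2; the reaction quotient is Q = [Mn²⁺]/[Zn²⁺] = 0.00223.
At 25 °C, E = E° − (0.0592/n) log Q = 0.42 − (0.0592/2)(-2.652) = 0.420 + 0.078 = 0.498 V.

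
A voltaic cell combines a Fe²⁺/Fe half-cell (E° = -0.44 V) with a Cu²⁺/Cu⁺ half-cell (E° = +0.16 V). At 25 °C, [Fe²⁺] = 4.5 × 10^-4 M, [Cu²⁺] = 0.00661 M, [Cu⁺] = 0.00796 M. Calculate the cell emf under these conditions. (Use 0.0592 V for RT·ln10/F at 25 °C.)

0.694 V

The Cu²⁺/Cu⁺ couple has the higher reduction potential and acts as the cathode, so E°_cell = +0.16 − (-0.44) = 0.60 V.
Balancing electrons gives n = 2; the reaction quotient is Q = [Fe²⁺]·[Cu⁺]^2/[Cu²⁺]^2 = 6.53 × 10^-4.
At 25 °C, E = E° − (0.0592/n) log Q = 0.60 − (0.0592/2)(-3.185) = 0.600 + 0.094 = 0.694 V.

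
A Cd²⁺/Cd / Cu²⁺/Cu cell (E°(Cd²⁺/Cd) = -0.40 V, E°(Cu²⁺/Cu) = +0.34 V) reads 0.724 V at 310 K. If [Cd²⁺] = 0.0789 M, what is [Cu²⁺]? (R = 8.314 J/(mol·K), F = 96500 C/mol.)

0.024 M

From the Nernst equation, ln Q = nF(E° − E)/RT = 2×96500×(0.74 − 0.724)/(8.314×310) = 1.198, so Q = 3.31.
With Q = [Cd²⁺]/[Cu²⁺] and the known concentrations, [Cu²⁺] in the denominator gives [Cu²⁺] = 0.024 M.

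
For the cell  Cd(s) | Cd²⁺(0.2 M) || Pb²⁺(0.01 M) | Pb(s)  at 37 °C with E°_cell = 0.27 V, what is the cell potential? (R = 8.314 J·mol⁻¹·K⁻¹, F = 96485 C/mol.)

Balancing electrons gives n = 2; the reaction quotient is Q = [Cd²⁺]/[Pb²⁺] = 20.0.
E = E° − (RT/nF) ln Q = 0.27 − (8.314×310)/(2×96485) × (2.996) = 0.270 − 0.040 = 0.230 V.

0.230 V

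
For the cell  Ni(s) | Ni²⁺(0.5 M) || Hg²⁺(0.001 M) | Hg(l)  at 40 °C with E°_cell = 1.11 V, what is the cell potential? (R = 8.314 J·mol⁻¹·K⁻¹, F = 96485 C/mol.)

Balancing electrons gives n = 2; the reaction quotient is Q = [Ni²⁺]/[Hg²⁺] = 500.
E = E° − (RT/nF) ln Q = 1.11 − (8.314×313)/(2×96485) × (6.215) = 1.110 − 0.084 = 1.026 V.

1.03 V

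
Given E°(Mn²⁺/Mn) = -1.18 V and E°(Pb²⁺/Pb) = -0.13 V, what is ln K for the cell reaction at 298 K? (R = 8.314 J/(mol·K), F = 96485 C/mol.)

ln K = 81.8

E°_cell = -0.13 − (-1.18) = 1.05 V, with n = 2 electrons transferred.
At equilibrium E = 0, so the Nernst equation gives ln K = nFE°/RT = (2)(96485)(1.05)/((8.314)(298)) = 81.78.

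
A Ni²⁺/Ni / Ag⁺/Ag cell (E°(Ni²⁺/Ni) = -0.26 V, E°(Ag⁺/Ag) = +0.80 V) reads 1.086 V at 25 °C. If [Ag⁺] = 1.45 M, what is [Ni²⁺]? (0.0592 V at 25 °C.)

From the Nernst equation, log Q = n(E° − E)/0.0592 = 2(1.06 − 1.086)/0.0592 = -0.878, so Q = 0.132.
With Q = [Ni²⁺]/[Ag⁺]^2 and the known concentrations, [Ni²⁺] in the numerator gives [Ni²⁺] = 0.28 M.

0.28 M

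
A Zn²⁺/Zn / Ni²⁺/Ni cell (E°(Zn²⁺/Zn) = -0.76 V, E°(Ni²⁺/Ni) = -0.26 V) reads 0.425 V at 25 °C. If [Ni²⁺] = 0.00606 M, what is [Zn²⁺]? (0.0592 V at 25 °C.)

2.1 M

From the Nernst equation, log Q = n(E° − E)/0.0592 = 2(0.50 − 0.425)/0.0592 = 2.534, so Q = 342.
With Q = [Zn²⁺]/[Ni²⁺] and the known concentrations, [Zn²⁺] in the numerator gives [Zn²⁺] = 2.1 M.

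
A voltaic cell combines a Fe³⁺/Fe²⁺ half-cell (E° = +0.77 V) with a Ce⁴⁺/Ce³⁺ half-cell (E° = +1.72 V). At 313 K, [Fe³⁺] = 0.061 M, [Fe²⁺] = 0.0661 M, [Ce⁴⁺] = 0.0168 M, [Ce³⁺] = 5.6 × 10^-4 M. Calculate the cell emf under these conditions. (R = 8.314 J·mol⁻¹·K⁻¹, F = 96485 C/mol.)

1.04 V

The Ce⁴⁺/Ce³⁺ couple has the higher reduction potential and acts as the cathode, so E°_cell = +1.72 − (+0.77) = 0.95 V.
Balancing electrons gives n = 1; the reaction quotient is Q = [Fe³⁺]·[Ce³⁺]/([Fe²⁺]·[Ce⁴⁺]) = 0.0308.
E = E° − (RT/nF) ln Q = 0.95 − (8.314×313)/(1×96485) × (-3.481) = 0.950 + 0.094 = 1.044 V.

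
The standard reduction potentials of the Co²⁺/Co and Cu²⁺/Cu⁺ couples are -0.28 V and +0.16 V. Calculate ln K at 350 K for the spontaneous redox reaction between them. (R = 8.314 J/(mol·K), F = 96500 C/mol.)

E°_cell = +0.16 − (-0.28) = 0.44 V, with n = 2 electrons transferred.
At equilibrium E = 0, so the Nernst equation gives ln K = nFE°/RT = (2)(96500)(0.44)/((8.314)(350)) = 29.18.

ln K = 29.2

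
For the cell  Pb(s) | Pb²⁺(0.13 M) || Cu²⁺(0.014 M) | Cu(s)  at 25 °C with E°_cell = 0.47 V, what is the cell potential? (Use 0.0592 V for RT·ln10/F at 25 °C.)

Balancing electrons gives n = 2; the reaction quotient is Q = [Pb²⁺]/[Cu²⁺] = 9.29.
At 25 °C, E = E° − (0.0592/n) log Q = 0.47 − (0.0592/2)(0.968) = 0.470 − 0.029 = 0.441 V.

0.441 V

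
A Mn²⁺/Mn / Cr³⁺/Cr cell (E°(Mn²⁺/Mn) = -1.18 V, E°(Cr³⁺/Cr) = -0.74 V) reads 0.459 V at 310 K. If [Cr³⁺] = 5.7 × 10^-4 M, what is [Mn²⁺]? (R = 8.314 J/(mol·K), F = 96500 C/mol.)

0.0017 M

From the Nernst equation, ln Q = nF(E° − E)/RT = 6×96500×(0.44 − 0.459)/(8.314×310) = -4.268, so Q = 0.0140.
With Q = [Mn²⁺]^3/[Cr³⁺]^2 and the known concentrations, [Mn²⁺]^3 in the numerator gives [Mn²⁺] = 0.0017 M.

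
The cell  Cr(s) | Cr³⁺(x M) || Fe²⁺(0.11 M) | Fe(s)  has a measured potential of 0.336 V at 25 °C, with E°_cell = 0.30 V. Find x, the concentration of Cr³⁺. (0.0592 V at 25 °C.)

5.5 × 10^-4 M

From the Nernst equation, log Q = n(E° − E)/0.0592 = 6(0.30 − 0.336)/0.0592 = -3.649, so Q = 2.25 × 10^-4.
With Q = [Cr³⁺]^2/[Fe²⁺]^3 and the known concentrations, [Cr³⁺]^2 in the numerator gives [Cr³⁺] = 5.5 × 10^-4 M.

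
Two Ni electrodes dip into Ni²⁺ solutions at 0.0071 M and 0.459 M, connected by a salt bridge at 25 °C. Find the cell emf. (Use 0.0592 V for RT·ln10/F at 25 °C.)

0.054 V

Both half-cells are Ni²⁺/Ni, so E°_cell = 0. The concentrated side is the cathode; the cell reaction moves Ni²⁺ from high to low concentration with n = 2.
Q = [Ni²⁺]_dilute/[Ni²⁺]_conc = 0.0071/0.459 = 0.0155.
E = 0 − (0.0592/2) log Q = −(0.0592/2)(-1.811) = 0.0536 V.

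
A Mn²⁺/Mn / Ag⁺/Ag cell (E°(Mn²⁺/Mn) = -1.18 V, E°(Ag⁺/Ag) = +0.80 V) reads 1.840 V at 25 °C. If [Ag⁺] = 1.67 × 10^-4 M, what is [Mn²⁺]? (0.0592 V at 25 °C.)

0.0015 M

From the Nernst equation, log Q = n(E° − E)/0.0592 = 2(1.98 − 1.840)/0.0592 = 4.730, so Q = 5.37 × 10^4.
With Q = [Mn²⁺]/[Ag⁺]^2 and the known concentrations, [Mn²⁺] in the numerator gives [Mn²⁺] = 0.0015 M.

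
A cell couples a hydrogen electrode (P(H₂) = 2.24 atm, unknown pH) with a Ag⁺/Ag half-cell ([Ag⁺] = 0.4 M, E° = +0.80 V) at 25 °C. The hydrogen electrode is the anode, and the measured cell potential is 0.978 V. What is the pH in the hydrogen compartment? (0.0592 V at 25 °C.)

E°_cell = 0.80 V and n = 2.
log Q = n(E° − E)/0.0592 = 2×(0.80 − 0.978)/0.0592 = -6.014.
With Q = [H⁺]^2 / ([Ag⁺]^2·P(H₂)), solving for [H⁺] gives log[H⁺] = -3.230, so pH = 3.23.

pH = 3.23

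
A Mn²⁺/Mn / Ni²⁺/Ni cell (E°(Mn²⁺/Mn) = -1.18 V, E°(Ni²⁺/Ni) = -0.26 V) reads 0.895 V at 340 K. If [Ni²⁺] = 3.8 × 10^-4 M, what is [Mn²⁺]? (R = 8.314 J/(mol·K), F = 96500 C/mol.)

0.0021 M

From the Nernst equation, ln Q = nF(E° − E)/RT = 2×96500×(0.92 − 0.895)/(8.314×340) = 1.707, so Q = 5.51.
With Q = [Mn²⁺]/[Ni²⁺] and the known concentrations, [Mn²⁺] in the numerator gives [Mn²⁺] = 0.0021 M.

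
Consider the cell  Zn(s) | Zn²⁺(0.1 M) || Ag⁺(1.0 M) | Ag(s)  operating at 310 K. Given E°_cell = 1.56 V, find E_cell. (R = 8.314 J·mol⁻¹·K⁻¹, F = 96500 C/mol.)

1.59 V

Balancing electrons gives n = 2; the reaction quotient is Q = [Zn²⁺]/[Ag⁺]^2 = 0.100.
E = E° − (RT/nF) ln Q = 1.56 − (8.314×310)/(2×96500) × (-2.303) = 1.560 + 0.031 = 1.591 V.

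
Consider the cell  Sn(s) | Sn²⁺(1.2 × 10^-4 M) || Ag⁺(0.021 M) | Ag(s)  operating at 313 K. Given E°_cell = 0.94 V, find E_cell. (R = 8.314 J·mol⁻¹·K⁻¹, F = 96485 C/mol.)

Balancing electrons gives n = 2; the reaction quotient is Q = [Sn²⁺]/[Ag⁺]^2 = 0.272.
E = E° − (RT/nF) ln Q = 0.94 − (8.314×313)/(2×96485) × (-1.302) = 0.940 + 0.018 = 0.958 V.

0.958 V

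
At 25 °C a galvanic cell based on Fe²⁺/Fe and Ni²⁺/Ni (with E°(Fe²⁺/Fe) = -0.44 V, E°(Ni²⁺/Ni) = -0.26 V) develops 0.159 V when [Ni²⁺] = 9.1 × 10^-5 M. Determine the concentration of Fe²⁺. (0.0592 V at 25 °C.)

4.7 × 10^-4 M

From the Nernst equation, log Q = n(E° − E)/0.0592 = 2(0.18 − 0.159)/0.0592 = 0.709, so Q = 5.12.
With Q = [Fe²⁺]/[Ni²⁺] and the known concentrations, [Fe²⁺] in the numerator gives [Fe²⁺] = 4.7 × 10^-4 M.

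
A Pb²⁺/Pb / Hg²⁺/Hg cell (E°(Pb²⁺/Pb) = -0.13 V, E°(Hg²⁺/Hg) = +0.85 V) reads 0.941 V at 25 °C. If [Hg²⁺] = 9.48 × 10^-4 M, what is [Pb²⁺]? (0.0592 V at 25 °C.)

0.02 M

From the Nernst equation, log Q = n(E° − E)/0.0592 = 2(0.98 − 0.941)/0.0592 = 1.318, so Q = 20.8.
With Q = [Pb²⁺]/[Hg²⁺] and the known concentrations, [Pb²⁺] in the numerator gives [Pb²⁺] = 0.02 M.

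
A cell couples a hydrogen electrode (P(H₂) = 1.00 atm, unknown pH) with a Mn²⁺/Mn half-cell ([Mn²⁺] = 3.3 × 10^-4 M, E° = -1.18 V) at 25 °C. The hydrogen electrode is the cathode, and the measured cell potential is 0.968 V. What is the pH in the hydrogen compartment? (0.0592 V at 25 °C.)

pH = 5.32

E°_cell = 1.18 V and n = 2.
log Q = n(E° − E)/0.0592 = 2×(1.18 − 0.968)/0.0592 = 7.162.
With Q = [Mn²⁺]·P(H₂) / [H⁺]^2, solving for [H⁺] gives log[H⁺] = -5.322, so pH = 5.32.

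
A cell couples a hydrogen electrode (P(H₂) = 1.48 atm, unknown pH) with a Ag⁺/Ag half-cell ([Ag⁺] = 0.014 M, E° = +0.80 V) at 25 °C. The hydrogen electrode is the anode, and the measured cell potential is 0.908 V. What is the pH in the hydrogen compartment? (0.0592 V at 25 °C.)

pH = 3.59

E°_cell = 0.80 V and n = 2.
log Q = n(E° − E)/0.0592 = 2×(0.80 − 0.908)/0.0592 = -3.649.
With Q = [H⁺]^2 / ([Ag⁺]^2·P(H₂)), solving for [H⁺] gives log[H⁺] = -3.593, so pH = 3.59.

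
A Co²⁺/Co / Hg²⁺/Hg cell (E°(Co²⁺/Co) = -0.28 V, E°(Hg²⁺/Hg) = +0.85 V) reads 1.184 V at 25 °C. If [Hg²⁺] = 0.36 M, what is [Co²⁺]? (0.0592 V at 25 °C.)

From the Nernst equation, log Q = n(E° − E)/0.0592 = 2(1.13 − 1.184)/0.0592 = -1.824, so Q = 0.0150.
With Q = [Co²⁺]/[Hg²⁺] and the known concentrations, [Co²⁺] in the numerator gives [Co²⁺] = 0.0054 M.

0.0054 M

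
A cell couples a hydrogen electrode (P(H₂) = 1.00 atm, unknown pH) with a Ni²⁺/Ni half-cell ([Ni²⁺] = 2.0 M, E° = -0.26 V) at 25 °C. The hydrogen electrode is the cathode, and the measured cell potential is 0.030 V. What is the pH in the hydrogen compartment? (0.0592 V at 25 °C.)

pH = 3.73

E°_cell = 0.26 V and n = 2.
log Q = n(E° − E)/0.0592 = 2×(0.26 − 0.030)/0.0592 = 7.770.
With Q = [Ni²⁺]·P(H₂) / [H⁺]^2, solving for [H⁺] gives log[H⁺] = -3.735, so pH = 3.73.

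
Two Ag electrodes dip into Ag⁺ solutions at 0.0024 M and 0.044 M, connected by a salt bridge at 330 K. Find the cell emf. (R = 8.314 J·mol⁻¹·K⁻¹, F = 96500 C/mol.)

Both half-cells are Ag⁺/Ag, so E°_cell = 0. The concentrated side is the cathode; the cell reaction moves Ag⁺ from high to low concentration with n = 1.
Q = [Ag⁺]_dilute/[Ag⁺]_conc = 0.0024/0.044 = 0.0545.
E = 0 − (RT/nF) ln Q = −((8.314×330)/(1×96500))(-2.909) = 0.0827 V.

0.083 V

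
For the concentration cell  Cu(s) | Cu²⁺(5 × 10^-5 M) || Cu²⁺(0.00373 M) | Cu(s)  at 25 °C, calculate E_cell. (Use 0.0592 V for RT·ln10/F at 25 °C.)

Both half-cells are Cu²⁺/Cu, so E°_cell = 0. The concentrated side is the cathode; the cell reaction moves Cu²⁺ from high to low concentration with n = 2.
Q = [Cu²⁺]_dilute/[Cu²⁺]_conc = 5 × 10^-5/0.00373 = 0.0134.
E = 0 − (0.0592/2) log Q = −(0.0592/2)(-1.873) = 0.0554 V.

0.055 V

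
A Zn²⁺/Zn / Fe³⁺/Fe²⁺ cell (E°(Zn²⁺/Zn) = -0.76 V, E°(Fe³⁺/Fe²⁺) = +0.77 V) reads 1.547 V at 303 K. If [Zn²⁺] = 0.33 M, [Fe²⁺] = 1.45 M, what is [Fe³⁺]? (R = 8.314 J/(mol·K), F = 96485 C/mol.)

1.6 M

From the Nernst equation, ln Q = nF(E° − E)/RT = 2×96485×(1.53 − 1.547)/(8.314×303) = -1.302, so Q = 0.272.
With Q = [Zn²⁺]·[Fe²⁺]^2/[Fe³⁺]^2 and the known concentrations, [Fe³⁺]^2 in the denominator gives [Fe³⁺] = 1.6 M.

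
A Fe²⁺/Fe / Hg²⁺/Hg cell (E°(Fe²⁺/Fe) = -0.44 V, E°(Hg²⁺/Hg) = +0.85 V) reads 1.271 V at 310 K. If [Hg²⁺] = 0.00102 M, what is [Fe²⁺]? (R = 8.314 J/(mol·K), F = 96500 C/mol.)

From the Nernst equation, ln Q = nF(E° − E)/RT = 2×96500×(1.29 − 1.271)/(8.314×310) = 1.423, so Q = 4.15.
With Q = [Fe²⁺]/[Hg²⁺] and the known concentrations, [Fe²⁺] in the numerator gives [Fe²⁺] = 0.0042 M.

0.0042 M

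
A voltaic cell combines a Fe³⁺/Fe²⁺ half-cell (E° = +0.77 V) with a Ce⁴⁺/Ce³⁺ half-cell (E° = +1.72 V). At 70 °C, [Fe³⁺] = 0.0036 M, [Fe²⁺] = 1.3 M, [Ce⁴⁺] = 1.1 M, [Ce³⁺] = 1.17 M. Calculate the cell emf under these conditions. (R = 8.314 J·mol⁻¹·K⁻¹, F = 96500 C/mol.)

The Ce⁴⁺/Ce³⁺ couple has the higher reduction potential and acts as the cathode, so E°_cell = +1.72 − (+0.77) = 0.95 V.
Balancing electrons gives n = 1; the reaction quotient is Q = [Fe³⁺]·[Ce³⁺]/([Fe²⁺]·[Ce⁴⁺]) = 0.00295.
E = E° − (RT/nF) ln Q = 0.95 − (8.314×343)/(1×96500) × (-5.827) = 0.950 + 0.172 = 1.122 V.

1.12 V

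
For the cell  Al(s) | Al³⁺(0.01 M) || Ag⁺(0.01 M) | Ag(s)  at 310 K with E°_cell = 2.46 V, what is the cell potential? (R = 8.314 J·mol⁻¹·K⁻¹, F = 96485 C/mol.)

Balancing electrons gives n = 3; the reaction quotient is Q = [Al³⁺]/[Ag⁺]^3 = 1 × 10^4.
E = E° − (RT/nF) ln Q = 2.46 − (8.314×310)/(3×96485) × (9.210) = 2.460 − 0.082 = 2.378 V.

2.38 V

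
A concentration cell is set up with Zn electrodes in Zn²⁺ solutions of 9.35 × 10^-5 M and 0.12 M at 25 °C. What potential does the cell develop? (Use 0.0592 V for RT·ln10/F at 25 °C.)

Both half-cells are Zn²⁺/Zn, so E°_cell = 0. The concentrated side is the cathode; the cell reaction moves Zn²⁺ from high to low concentration with n = 2.
Q = [Zn²⁺]_dilute/[Zn²⁺]_conc = 9.35 × 10^-5/0.12 = 7.79 × 10^-4.
E = 0 − (0.0592/2) log Q = −(0.0592/2)(-3.108) = 0.0920 V.

0.092 V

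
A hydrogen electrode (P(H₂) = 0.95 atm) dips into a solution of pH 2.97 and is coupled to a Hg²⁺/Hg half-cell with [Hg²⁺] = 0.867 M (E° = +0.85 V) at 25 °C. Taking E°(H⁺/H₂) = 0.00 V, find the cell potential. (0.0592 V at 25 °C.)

The Hg²⁺/Hg couple is the cathode, so E°_cell = 0.85 V; n = 2.
[H⁺] = 10^(−2.97) = 0.0011 M, and Q = [H⁺]^2 / ([Hg²⁺]·P(H₂)) = 1.39 × 10^-6.
E = E° − (0.0592/2) log Q = 0.85 − (0.0592/2)(-5.856) = 1.023 V.

1.02 V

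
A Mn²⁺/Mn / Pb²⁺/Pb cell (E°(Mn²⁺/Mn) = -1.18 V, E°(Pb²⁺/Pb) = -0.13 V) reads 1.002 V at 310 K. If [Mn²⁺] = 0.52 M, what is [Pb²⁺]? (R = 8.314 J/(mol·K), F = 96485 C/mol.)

From the Nernst equation, ln Q = nF(E° − E)/RT = 2×96485×(1.05 − 1.002)/(8.314×310) = 3.594, so Q = 36.4.
With Q = [Mn²⁺]/[Pb²⁺] and the known concentrations, [Pb²⁺] in the denominator gives [Pb²⁺] = 0.014 M.

0.014 M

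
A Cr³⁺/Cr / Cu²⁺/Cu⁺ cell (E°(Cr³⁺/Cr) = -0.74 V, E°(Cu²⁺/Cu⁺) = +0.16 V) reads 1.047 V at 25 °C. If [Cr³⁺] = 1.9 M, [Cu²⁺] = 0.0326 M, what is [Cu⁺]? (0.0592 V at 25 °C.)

From the Nernst equation, log Q = n(E° − E)/0.0592 = 3(0.90 − 1.047)/0.0592 = -7.449, so Q = 3.55 × 10^-8.
With Q = [Cr³⁺]·[Cu⁺]^3/[Cu²⁺]^3 and the known concentrations, [Cu⁺]^3 in the numerator gives [Cu⁺] = 8.7 × 10^-5 M.

8.7 × 10^-5 M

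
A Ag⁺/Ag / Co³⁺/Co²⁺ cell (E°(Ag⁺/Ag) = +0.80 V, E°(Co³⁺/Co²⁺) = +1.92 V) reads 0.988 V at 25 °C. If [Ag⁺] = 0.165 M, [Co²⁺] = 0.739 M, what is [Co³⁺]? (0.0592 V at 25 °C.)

From the Nernst equation, log Q = n(E° − E)/0.0592 = 1(1.12 − 0.988)/0.0592 = 2.230, so Q = 170.
With Q = [Ag⁺]·[Co²⁺]/[Co³⁺] and the known concentrations, [Co³⁺] in the denominator gives [Co³⁺] = 7.2 × 10^-4 M.

7.2 × 10^-4 M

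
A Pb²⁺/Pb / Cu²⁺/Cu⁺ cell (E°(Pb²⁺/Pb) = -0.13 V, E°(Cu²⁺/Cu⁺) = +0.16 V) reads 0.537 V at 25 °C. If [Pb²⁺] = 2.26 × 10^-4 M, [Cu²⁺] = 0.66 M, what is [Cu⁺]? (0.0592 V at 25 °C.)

From the Nernst equation, log Q = n(E° − E)/0.0592 = 2(0.29 − 0.537)/0.0592 = -8.345, so Q = 4.52 × 10^-9.
With Q = [Pb²⁺]·[Cu⁺]^2/[Cu²⁺]^2 and the known concentrations, [Cu⁺]^2 in the numerator gives [Cu⁺] = 0.003 M.

0.003 M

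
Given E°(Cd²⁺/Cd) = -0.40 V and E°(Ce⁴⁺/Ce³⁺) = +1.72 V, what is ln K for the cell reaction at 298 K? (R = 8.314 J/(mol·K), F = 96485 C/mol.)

E°_cell = +1.72 − (-0.40) = 2.12 V, with n = 2 electrons transferred.
At equilibrium E = 0, so the Nernst equation gives ln K = nFE°/RT = (2)(96485)(2.12)/((8.314)(298)) = 165.12.

ln K = 165.1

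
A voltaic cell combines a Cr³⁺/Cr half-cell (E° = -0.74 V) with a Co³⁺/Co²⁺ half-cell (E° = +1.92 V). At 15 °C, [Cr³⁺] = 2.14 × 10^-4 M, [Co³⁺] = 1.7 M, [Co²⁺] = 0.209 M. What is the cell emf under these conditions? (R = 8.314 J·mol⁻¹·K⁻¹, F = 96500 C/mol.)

The Co³⁺/Co²⁺ couple has the higher reduction potential and acts as the cathode, so E°_cell = +1.92 − (-0.74) = 2.66 V.
Balancing electrons gives n = 3; the reaction quotient is Q = [Cr³⁺]·[Co²⁺]^3/[Co³⁺]^3 = 3.98 × 10^-7.
E = E° − (RT/nF) ln Q = 2.66 − (8.314×288)/(3×96500) × (-14.738) = 2.660 + 0.122 = 2.782 V.

2.78 V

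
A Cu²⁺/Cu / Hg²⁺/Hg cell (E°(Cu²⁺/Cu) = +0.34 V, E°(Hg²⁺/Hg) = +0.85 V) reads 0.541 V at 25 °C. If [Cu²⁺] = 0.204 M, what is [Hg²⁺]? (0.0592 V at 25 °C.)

From the Nernst equation, log Q = n(E° − E)/0.0592 = 2(0.51 − 0.541)/0.0592 = -1.047, so Q = 0.0897.
With Q = [Cu²⁺]/[Hg²⁺] and the known concentrations, [Hg²⁺] in the denominator gives [Hg²⁺] = 2.3 M.

2.3 M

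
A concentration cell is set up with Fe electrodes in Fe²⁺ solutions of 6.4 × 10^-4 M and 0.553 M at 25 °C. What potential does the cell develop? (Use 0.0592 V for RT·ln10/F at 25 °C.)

0.087 V

Both half-cells are Fe²⁺/Fe, so E°_cell = 0. The concentrated side is the cathode; the cell reaction moves Fe²⁺ from high to low concentration with n = 2.
Q = [Fe²⁺]_dilute/[Fe²⁺]_conc = 6.4 × 10^-4/0.553 = 0.00116.
E = 0 − (0.0592/2) log Q = −(0.0592/2)(-2.937) = 0.0869 V.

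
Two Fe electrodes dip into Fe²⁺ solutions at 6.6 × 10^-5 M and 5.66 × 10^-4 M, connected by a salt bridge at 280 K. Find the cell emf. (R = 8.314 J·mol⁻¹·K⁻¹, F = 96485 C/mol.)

0.026 V

Both half-cells are Fe²⁺/Fe, so E°_cell = 0. The concentrated side is the cathode; the cell reaction moves Fe²⁺ from high to low concentration with n = 2.
Q = [Fe²⁺]_dilute/[Fe²⁺]_conc = 6.6 × 10^-5/5.66 × 10^-4 = 0.117.
E = 0 − (RT/nF) ln Q = −((8.314×280)/(2×96485))(-2.149) = 0.0259 V.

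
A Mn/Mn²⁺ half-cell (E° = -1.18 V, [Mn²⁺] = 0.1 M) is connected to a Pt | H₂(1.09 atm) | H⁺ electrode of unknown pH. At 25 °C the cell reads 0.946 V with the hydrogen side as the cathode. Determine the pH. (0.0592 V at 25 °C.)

E°_cell = 1.18 V and n = 2.
log Q = n(E° − E)/0.0592 = 2×(1.18 − 0.946)/0.0592 = 7.905.
With Q = [Mn²⁺]·P(H₂) / [H⁺]^2, solving for [H⁺] gives log[H⁺] = -4.434, so pH = 4.43.

pH = 4.43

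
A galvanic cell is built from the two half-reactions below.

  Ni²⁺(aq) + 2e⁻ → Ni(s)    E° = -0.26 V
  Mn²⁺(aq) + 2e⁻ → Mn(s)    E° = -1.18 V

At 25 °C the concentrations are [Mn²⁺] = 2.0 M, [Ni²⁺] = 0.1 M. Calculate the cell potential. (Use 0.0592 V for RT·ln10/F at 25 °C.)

0.881 V

The Ni²⁺/Ni couple has the higher reduction potential and acts as the cathode, so E°_cell = -0.26 − (-1.18) = 0.92 V.
Balancing electrons gives n = 2; the reaction quotient is Q = [Mn²⁺]/[Ni²⁺] = 20.0.
At 25 °C, E = E° − (0.0592/n) log Q = 0.92 − (0.0592/2)(1.301) = 0.920 − 0.039 = 0.881 V.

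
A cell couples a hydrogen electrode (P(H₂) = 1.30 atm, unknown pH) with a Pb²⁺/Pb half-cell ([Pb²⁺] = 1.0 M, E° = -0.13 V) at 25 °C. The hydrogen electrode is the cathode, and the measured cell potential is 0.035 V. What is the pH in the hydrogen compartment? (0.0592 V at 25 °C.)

pH = 1.55

E°_cell = 0.13 V and n = 2.
log Q = n(E° − E)/0.0592 = 2×(0.13 − 0.035)/0.0592 = 3.209.
With Q = [Pb²⁺]·P(H₂) / [H⁺]^2, solving for [H⁺] gives log[H⁺] = -1.548, so pH = 1.55.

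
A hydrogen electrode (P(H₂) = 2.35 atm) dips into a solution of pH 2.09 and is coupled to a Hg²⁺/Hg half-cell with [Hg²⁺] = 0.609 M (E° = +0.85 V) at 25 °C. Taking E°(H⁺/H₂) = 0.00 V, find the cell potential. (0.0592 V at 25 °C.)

0.98 V

The Hg²⁺/Hg couple is the cathode, so E°_cell = 0.85 V; n = 2.
[H⁺] = 10^(−2.09) = 0.0081 M, and Q = [H⁺]^2 / ([Hg²⁺]·P(H₂)) = 4.62 × 10^-5.
E = E° − (0.0592/2) log Q = 0.85 − (0.0592/2)(-4.336) = 0.978 V.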